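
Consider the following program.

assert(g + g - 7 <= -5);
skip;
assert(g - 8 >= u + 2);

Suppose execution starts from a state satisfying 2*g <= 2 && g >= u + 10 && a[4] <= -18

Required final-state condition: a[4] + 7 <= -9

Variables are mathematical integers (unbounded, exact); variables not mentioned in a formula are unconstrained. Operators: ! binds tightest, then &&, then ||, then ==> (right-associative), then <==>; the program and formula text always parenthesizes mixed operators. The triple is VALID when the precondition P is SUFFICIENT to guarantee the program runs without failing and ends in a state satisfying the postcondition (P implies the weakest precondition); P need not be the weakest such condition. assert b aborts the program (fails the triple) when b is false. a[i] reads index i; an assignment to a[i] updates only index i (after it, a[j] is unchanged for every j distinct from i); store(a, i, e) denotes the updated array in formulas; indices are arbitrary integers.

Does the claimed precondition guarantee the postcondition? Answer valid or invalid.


Working backward. After the program, the postcondition a[4] + 7 <= -9 must hold; in canonical form it is a[4] <= -16.
Before assert g - 8 >= u + 2: g >= u + 10 && a[4] <= -16
Before skip: g >= u + 10 && a[4] <= -16
Before assert g + g - 7 <= -5: 2*g <= 2 && g >= u + 10 && a[4] <= -16
The weakest precondition is 2*g <= 2 && g >= u + 10 && a[4] <= -16.
Check whether 2*g <= 2 && g >= u + 10 && a[4] <= -18 implies it.
Every state satisfying the precondition satisfies the weakest precondition: the implication holds.
Answer: valid


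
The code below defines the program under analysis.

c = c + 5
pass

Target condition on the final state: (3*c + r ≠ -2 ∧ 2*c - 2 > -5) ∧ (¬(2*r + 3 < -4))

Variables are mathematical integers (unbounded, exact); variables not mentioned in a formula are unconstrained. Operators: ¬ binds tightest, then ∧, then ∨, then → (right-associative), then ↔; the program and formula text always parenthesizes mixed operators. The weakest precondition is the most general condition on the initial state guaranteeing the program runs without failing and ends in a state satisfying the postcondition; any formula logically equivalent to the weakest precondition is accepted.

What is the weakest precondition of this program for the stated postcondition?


Working backward. After the program, the postcondition (3*c + r ≠ -2 ∧ 2*c - 2 > -5) ∧ (¬(2*r + 3 < -4)) must hold; in canonical form it is 3*c + r ≠ -2 ∧ 2*c > -3 ∧ (¬(2*r < -7)).
Before skip: 3*c + r ≠ -2 ∧ 2*c > -3 ∧ (¬(2*r < -7))
Before c := c + 5: 3*c + r ≠ -17 ∧ 2*c > -13 ∧ (¬(2*r < -7))
Answer: WP = 3*c + r ≠ -17 ∧ 2*c > -13 ∧ (¬(2*r < -7))


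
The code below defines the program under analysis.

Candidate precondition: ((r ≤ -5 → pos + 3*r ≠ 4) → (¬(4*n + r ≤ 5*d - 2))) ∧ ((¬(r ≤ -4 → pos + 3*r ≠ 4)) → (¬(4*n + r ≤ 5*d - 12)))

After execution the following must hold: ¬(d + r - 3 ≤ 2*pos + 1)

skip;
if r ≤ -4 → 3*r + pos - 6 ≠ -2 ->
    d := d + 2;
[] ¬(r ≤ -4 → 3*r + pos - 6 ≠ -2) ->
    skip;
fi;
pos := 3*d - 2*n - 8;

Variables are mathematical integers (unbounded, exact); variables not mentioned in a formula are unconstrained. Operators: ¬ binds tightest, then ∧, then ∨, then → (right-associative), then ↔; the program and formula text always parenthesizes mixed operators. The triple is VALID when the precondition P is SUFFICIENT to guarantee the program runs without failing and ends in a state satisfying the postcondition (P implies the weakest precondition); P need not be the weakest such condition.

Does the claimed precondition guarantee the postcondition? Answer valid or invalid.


Working backward. After the program, the postcondition ¬(d + r - 3 ≤ 2*pos + 1) must hold; in canonical form it is ¬(d + r ≤ 2*pos + 4).
Before pos := 3*d - 2*n - 8: ¬(4*n + r ≤ 5*d - 12)
Then branch requires ¬(4*n + r ≤ 5*d - 2); else branch requires ¬(4*n + r ≤ 5*d - 12).
Before the if: ((r ≤ -4 → pos + 3*r ≠ 4) → (¬(4*n + r ≤ 5*d - 2))) ∧ ((¬(r ≤ -4 → pos + 3*r ≠ 4)) → (¬(4*n + r ≤ 5*d - 12)))
Before skip: ((r ≤ -4 → pos + 3*r ≠ 4) → (¬(4*n + r ≤ 5*d - 2))) ∧ ((¬(r ≤ -4 → pos + 3*r ≠ 4)) → (¬(4*n + r ≤ 5*d - 12)))
The weakest precondition is ((r ≤ -4 → pos + 3*r ≠ 4) → (¬(4*n + r ≤ 5*d - 2))) ∧ ((¬(r ≤ -4 → pos + 3*r ≠ 4)) → (¬(4*n + r ≤ 5*d - 12))).
Check whether ((r ≤ -5 → pos + 3*r ≠ 4) → (¬(4*n + r ≤ 5*d - 2))) ∧ ((¬(r ≤ -4 → pos + 3*r ≠ 4)) → (¬(4*n + r ≤ 5*d - 12))) implies it.
Every state satisfying the precondition satisfies the weakest precondition: the implication holds.
Answer: valid


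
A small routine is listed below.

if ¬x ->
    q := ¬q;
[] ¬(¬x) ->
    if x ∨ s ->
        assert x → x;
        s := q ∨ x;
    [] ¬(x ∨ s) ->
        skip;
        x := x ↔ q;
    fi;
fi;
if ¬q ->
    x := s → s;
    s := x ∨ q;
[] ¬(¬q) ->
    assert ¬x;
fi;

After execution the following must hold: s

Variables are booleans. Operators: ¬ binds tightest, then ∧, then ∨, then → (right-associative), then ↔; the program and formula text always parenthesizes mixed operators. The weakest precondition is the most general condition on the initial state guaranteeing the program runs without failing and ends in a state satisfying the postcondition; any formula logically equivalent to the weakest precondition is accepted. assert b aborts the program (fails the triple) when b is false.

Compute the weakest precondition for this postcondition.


Working backward. After the program, s must hold.
Then branch requires true; else branch requires (¬x) ∧ s.
Before the if: q → ((¬x) ∧ s)
Then branch requires (¬q) → ((¬x) ∧ s); else branch requires ((x ∨ s) → (q → ((¬x) ∧ (q ∨ x)))) ∧ ((¬(x ∨ s)) → (q → ((¬(x ↔ q)) ∧ s))).
Before the if: ((¬x) → ((¬q) → ((¬x) ∧ s))) ∧ (x → (((x ∨ s) → (q → ((¬x) ∧ (q ∨ x)))) ∧ ((¬(x ∨ s)) → (q → ((¬(x ↔ q)) ∧ s)))))
Answer: WP = ((¬x) → ((¬q) → ((¬x) ∧ s))) ∧ (x → (((x ∨ s) → (q → ((¬x) ∧ (q ∨ x)))) ∧ ((¬(x ∨ s)) → (q → ((¬(x ↔ q)) ∧ s)))))


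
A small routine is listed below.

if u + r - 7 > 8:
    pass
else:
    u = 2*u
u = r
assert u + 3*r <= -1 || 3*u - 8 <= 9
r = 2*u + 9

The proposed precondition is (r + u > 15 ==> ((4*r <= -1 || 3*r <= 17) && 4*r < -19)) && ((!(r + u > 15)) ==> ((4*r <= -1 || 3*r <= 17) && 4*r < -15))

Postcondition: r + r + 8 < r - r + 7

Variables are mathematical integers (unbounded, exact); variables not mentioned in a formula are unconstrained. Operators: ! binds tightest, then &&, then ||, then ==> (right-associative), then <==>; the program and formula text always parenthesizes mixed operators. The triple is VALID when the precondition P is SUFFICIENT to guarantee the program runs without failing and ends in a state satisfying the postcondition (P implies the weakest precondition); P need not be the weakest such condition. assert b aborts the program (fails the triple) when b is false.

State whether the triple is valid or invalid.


Working backward. After the program, the postcondition r + r + 8 < r - r + 7 must hold; in canonical form it is 2*r < -1.
Before r := 2*u + 9: 4*u < -19
Before assert u + 3*r <= -1 || 3*u - 8 <= 9: (3*r + u <= -1 || 3*u <= 17) && 4*u < -19
Before u := r: (4*r <= -1 || 3*r <= 17) && 4*r < -19
Then branch requires (4*r <= -1 || 3*r <= 17) && 4*r < -19; else branch requires (4*r <= -1 || 3*r <= 17) && 4*r < -19.
Before the if: (r + u > 15 ==> ((4*r <= -1 || 3*r <= 17) && 4*r < -19)) && ((!(r + u > 15)) ==> ((4*r <= -1 || 3*r <= 17) && 4*r < -19))
The weakest precondition is (r + u > 15 ==> ((4*r <= -1 || 3*r <= 17) && 4*r < -19)) && ((!(r + u > 15)) ==> ((4*r <= -1 || 3*r <= 17) && 4*r < -19)).
Check whether (r + u > 15 ==> ((4*r <= -1 || 3*r <= 17) && 4*r < -19)) && ((!(r + u > 15)) ==> ((4*r <= -1 || 3*r <= 17) && 4*r < -15)) implies it.
Countermodel: at the initial state r = -4, u = 19, the precondition holds but the weakest precondition fails.
Answer: invalid


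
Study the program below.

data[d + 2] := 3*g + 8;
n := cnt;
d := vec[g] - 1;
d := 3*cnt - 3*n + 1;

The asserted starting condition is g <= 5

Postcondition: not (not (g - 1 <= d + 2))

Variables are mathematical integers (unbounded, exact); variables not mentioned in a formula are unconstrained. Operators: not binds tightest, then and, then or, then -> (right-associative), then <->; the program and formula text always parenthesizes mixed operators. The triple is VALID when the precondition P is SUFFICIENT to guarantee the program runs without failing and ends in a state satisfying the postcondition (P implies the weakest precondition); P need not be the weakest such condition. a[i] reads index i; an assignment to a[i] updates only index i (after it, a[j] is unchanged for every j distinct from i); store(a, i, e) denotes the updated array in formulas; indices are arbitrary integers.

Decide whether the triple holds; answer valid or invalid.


Working backward. After the program, the postcondition not (not (g - 1 <= d + 2)) must hold; in canonical form it is g <= d + 3.
Before d := 3*cnt - 3*n + 1: g + 3*n <= 3*cnt + 4
Before d := vec[g] - 1: g + 3*n <= 3*cnt + 4
Before n := cnt: g <= 4
Before data[d + 2] := 3*g + 8: g <= 4
The weakest precondition is g <= 4.
Check whether g <= 5 implies it.
Countermodel: at the initial state g = 5, the precondition holds but the weakest precondition fails.
Answer: invalid


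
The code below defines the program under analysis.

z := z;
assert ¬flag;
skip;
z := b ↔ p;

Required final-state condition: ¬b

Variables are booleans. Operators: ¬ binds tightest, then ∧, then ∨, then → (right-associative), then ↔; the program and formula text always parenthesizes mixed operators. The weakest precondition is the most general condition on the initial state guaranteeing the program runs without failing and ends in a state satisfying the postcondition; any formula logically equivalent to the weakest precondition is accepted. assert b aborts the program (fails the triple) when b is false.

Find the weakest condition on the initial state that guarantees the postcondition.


Working backward. After the program, ¬b must hold.
Before z := b ↔ p: ¬b
Before skip: ¬b
Before assert ¬flag: (¬flag) ∧ (¬b)
Before z := z: (¬flag) ∧ (¬b)
Answer: WP = (¬flag) ∧ (¬b)


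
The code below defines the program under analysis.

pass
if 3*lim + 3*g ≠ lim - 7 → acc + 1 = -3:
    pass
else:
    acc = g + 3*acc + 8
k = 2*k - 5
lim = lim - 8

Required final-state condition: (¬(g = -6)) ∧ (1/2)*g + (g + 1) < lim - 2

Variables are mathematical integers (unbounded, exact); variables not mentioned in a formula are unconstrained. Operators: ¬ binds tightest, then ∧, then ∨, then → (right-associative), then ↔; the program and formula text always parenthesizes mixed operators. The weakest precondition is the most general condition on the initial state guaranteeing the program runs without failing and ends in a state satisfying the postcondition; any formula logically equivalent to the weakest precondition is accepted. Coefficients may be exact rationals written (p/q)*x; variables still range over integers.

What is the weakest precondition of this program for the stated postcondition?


Working backward. After the program, the postcondition (¬(g = -6)) ∧ (1/2)*g + (g + 1) < lim - 2 must hold; in canonical form it is (¬(g = -6)) ∧ (3/2)*g < lim - 3.
Before lim := lim - 8: (¬(g = -6)) ∧ (3/2)*g < lim - 11
Before k := 2*k - 5: (¬(g = -6)) ∧ (3/2)*g < lim - 11
Then branch requires (¬(g = -6)) ∧ (3/2)*g < lim - 11; else branch requires (¬(g = -6)) ∧ (3/2)*g < lim - 11.
Before the if: ((3*g + 2*lim ≠ -7 → acc = -4) → ((¬(g = -6)) ∧ (3/2)*g < lim - 11)) ∧ ((¬(3*g + 2*lim ≠ -7 → acc = -4)) → ((¬(g = -6)) ∧ (3/2)*g < lim - 11))
Before skip: ((3*g + 2*lim ≠ -7 → acc = -4) → ((¬(g = -6)) ∧ (3/2)*g < lim - 11)) ∧ ((¬(3*g + 2*lim ≠ -7 → acc = -4)) → ((¬(g = -6)) ∧ (3/2)*g < lim - 11))
Answer: WP = ((3*g + 2*lim ≠ -7 → acc = -4) → ((¬(g = -6)) ∧ (3/2)*g < lim - 11)) ∧ ((¬(3*g + 2*lim ≠ -7 → acc = -4)) → ((¬(g = -6)) ∧ (3/2)*g < lim - 11))


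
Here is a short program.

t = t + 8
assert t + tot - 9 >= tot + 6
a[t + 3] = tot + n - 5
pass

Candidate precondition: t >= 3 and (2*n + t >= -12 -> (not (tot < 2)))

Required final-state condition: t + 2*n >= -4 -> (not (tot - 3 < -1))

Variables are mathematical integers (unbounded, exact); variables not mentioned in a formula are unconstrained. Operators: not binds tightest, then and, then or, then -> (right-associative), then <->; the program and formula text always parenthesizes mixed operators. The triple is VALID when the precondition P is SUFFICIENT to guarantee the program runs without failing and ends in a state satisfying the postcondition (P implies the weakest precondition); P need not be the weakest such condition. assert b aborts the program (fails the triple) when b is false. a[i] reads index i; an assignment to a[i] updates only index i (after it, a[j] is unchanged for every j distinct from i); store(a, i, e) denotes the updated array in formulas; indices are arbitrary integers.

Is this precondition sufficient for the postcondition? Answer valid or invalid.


Working backward. After the program, the postcondition t + 2*n >= -4 -> (not (tot - 3 < -1)) must hold; in canonical form it is 2*n + t >= -4 -> (not (tot < 2)).
Before skip: 2*n + t >= -4 -> (not (tot < 2))
Before a[t + 3] := tot + n - 5: 2*n + t >= -4 -> (not (tot < 2))
Before assert t + tot - 9 >= tot + 6: t >= 15 and (2*n + t >= -4 -> (not (tot < 2)))
Before t := t + 8: t >= 7 and (2*n + t >= -12 -> (not (tot < 2)))
The weakest precondition is t >= 7 and (2*n + t >= -12 -> (not (tot < 2))).
Check whether t >= 3 and (2*n + t >= -12 -> (not (tot < 2))) implies it.
Countermodel: at the initial state n = -8, t = 3, tot = 1, the precondition holds but the weakest precondition fails.
Answer: invalid


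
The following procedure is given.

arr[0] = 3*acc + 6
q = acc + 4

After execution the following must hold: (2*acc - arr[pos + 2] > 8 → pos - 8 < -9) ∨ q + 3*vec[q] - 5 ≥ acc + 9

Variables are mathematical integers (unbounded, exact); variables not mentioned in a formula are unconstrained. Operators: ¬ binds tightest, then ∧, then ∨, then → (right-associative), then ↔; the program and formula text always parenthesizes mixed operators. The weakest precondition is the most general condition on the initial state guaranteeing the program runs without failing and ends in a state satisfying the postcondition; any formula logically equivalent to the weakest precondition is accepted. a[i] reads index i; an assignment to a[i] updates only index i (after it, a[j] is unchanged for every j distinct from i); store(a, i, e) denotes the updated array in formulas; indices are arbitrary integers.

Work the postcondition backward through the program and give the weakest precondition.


Working backward. After the program, the postcondition (2*acc - arr[pos + 2] > 8 → pos - 8 < -9) ∨ q + 3*vec[q] - 5 ≥ acc + 9 must hold; in canonical form it is (2*acc > arr[pos + 2] + 8 → pos < -1) ∨ 3*vec[q] + q ≥ acc + 14.
Before q := acc + 4: (2*acc > arr[pos + 2] + 8 → pos < -1) ∨ 3*vec[acc + 4] ≥ 10
Before arr[0] := 3*acc + 6: (2*acc > store(arr, 0, 3*acc + 6)[pos + 2] + 8 → pos < -1) ∨ 3*vec[acc + 4] ≥ 10
Answer: WP = (2*acc > store(arr, 0, 3*acc + 6)[pos + 2] + 8 → pos < -1) ∨ 3*vec[acc + 4] ≥ 10


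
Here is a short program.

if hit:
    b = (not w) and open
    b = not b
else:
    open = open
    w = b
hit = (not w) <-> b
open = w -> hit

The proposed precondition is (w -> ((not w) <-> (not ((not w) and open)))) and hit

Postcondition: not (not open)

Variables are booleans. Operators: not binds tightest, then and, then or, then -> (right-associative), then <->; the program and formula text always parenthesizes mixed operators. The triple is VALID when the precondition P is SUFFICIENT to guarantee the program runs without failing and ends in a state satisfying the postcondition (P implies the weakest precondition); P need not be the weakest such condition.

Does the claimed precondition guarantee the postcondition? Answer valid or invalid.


Working backward. After the program, the postcondition not (not open) must hold; in canonical form it is open.
Before open := w -> hit: w -> hit
Before hit := (not w) <-> b: w -> ((not w) <-> b)
Then branch requires w -> ((not w) <-> (not ((not w) and open))); else branch requires b -> ((not b) <-> b).
Before the if: (hit -> (w -> ((not w) <-> (not ((not w) and open))))) and ((not hit) -> (b -> ((not b) <-> b)))
The weakest precondition is (hit -> (w -> ((not w) <-> (not ((not w) and open))))) and ((not hit) -> (b -> ((not b) <-> b))).
Check whether (w -> ((not w) <-> (not ((not w) and open)))) and hit implies it.
Every state satisfying the precondition satisfies the weakest precondition: the implication holds.
Answer: valid


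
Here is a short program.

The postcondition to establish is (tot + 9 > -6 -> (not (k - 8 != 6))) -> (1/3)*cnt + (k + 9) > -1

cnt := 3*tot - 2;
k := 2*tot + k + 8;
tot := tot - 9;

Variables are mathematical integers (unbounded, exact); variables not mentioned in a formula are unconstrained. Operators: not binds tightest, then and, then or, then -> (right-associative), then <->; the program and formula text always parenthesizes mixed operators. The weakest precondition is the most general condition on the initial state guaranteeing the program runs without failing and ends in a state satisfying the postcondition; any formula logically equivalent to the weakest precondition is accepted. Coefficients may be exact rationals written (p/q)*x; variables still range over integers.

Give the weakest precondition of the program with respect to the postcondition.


Working backward. After the program, the postcondition (tot + 9 > -6 -> (not (k - 8 != 6))) -> (1/3)*cnt + (k + 9) > -1 must hold; in canonical form it is (tot > -15 -> (not (k != 14))) -> (1/3)*cnt + k > -10.
Before tot := tot - 9: (tot > -6 -> (not (k != 14))) -> (1/3)*cnt + k > -10
Before k := 2*tot + k + 8: (tot > -6 -> (not (k + 2*tot != 6))) -> (1/3)*cnt + k + 2*tot > -18
Before cnt := 3*tot - 2: (tot > -6 -> (not (k + 2*tot != 6))) -> k + 3*tot > -52/3
Answer: WP = (tot > -6 -> (not (k + 2*tot != 6))) -> k + 3*tot > -52/3


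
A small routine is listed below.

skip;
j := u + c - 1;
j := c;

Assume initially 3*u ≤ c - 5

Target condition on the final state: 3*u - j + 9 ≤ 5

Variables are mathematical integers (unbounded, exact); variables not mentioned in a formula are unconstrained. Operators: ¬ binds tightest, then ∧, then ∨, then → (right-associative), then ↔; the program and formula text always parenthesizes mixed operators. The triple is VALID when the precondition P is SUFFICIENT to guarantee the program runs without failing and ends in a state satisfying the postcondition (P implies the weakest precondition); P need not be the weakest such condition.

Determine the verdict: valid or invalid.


Working backward. After the program, the postcondition 3*u - j + 9 ≤ 5 must hold; in canonical form it is 3*u ≤ j - 4.
Before j := c: 3*u ≤ c - 4
Before j := u + c - 1: 3*u ≤ c - 4
Before skip: 3*u ≤ c - 4
The weakest precondition is 3*u ≤ c - 4.
Check whether 3*u ≤ c - 5 implies it.
Every state satisfying the precondition satisfies the weakest precondition: the implication holds.
Answer: valid


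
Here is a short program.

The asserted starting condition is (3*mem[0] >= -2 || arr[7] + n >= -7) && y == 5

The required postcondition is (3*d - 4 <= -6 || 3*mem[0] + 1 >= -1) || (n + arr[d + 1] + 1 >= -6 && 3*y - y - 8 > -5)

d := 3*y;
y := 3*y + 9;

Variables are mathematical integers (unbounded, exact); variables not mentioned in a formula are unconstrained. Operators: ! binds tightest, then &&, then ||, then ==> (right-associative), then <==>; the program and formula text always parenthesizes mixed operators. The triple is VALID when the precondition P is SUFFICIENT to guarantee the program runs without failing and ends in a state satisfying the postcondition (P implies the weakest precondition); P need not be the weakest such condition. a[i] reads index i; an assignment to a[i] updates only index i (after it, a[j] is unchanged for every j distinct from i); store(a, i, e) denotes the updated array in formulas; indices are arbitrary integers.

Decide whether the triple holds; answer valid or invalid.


Working backward. After the program, the postcondition (3*d - 4 <= -6 || 3*mem[0] + 1 >= -1) || (n + arr[d + 1] + 1 >= -6 && 3*y - y - 8 > -5) must hold; in canonical form it is 3*d <= -2 || 3*mem[0] >= -2 || (arr[d + 1] + n >= -7 && 2*y > 3).
Before y := 3*y + 9: 3*d <= -2 || 3*mem[0] >= -2 || (arr[d + 1] + n >= -7 && 6*y > -15)
Before d := 3*y: 9*y <= -2 || 3*mem[0] >= -2 || (arr[3*y + 1] + n >= -7 && 6*y > -15)
The weakest precondition is 9*y <= -2 || 3*mem[0] >= -2 || (arr[3*y + 1] + n >= -7 && 6*y > -15).
Check whether (3*mem[0] >= -2 || arr[7] + n >= -7) && y == 5 implies it.
Countermodel: at the initial state arr = {[0] = 0, [7] = 0, [16] = -8, elsewhere 0}, mem = {[0] = -1, [7] = -1, [16] = -1, elsewhere -1}, n = 0, y = 5, the precondition holds but the weakest precondition fails.
Answer: invalid


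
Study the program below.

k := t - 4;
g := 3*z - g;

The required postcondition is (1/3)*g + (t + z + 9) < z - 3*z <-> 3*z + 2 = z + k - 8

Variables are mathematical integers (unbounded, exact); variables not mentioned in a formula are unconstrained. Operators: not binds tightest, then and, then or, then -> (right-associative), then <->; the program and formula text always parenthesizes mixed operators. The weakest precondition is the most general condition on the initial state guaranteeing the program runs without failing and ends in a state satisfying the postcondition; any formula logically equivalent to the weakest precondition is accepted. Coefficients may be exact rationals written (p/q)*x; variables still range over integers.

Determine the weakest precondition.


Working backward. After the program, the postcondition (1/3)*g + (t + z + 9) < z - 3*z <-> 3*z + 2 = z + k - 8 must hold; in canonical form it is (1/3)*g + t + 3*z < -9 <-> 2*z = k - 10.
Before g := 3*z - g: t + 4*z < (1/3)*g - 9 <-> 2*z = k - 10
Before k := t - 4: t + 4*z < (1/3)*g - 9 <-> 2*z = t - 14
Answer: WP = t + 4*z < (1/3)*g - 9 <-> 2*z = t - 14


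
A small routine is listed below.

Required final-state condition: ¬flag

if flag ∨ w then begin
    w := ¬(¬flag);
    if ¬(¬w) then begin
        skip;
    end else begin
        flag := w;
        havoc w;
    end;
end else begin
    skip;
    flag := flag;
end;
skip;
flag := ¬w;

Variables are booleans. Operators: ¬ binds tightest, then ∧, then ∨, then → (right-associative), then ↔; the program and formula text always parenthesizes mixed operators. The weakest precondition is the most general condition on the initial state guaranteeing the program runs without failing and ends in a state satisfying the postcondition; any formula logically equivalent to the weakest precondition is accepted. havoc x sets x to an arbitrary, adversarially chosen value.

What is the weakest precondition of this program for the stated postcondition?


Working backward. After the program, ¬flag must hold.
Before flag := ¬w: w
Before skip: w
Then branch requires flag; else branch requires w.
Before the if: ((flag ∨ w) → flag) ∧ ((¬(flag ∨ w)) → w)
Answer: WP = ((flag ∨ w) → flag) ∧ ((¬(flag ∨ w)) → w)


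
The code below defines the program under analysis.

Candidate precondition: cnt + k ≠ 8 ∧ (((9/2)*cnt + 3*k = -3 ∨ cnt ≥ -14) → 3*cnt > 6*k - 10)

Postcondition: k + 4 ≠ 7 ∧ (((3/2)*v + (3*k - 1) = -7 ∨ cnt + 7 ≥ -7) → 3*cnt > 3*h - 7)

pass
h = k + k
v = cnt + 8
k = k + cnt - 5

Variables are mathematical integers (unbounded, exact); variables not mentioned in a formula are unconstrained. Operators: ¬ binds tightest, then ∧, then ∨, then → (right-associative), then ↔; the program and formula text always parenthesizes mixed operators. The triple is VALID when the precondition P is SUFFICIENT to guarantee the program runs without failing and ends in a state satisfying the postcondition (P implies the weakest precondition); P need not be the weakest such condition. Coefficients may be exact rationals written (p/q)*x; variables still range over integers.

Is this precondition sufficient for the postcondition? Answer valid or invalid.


Working backward. After the program, the postcondition k + 4 ≠ 7 ∧ (((3/2)*v + (3*k - 1) = -7 ∨ cnt + 7 ≥ -7) → 3*cnt > 3*h - 7) must hold; in canonical form it is k ≠ 3 ∧ ((3*k + (3/2)*v = -6 ∨ cnt ≥ -14) → 3*cnt > 3*h - 7).
Before k := k + cnt - 5: cnt + k ≠ 8 ∧ ((3*cnt + 3*k + (3/2)*v = 9 ∨ cnt ≥ -14) → 3*cnt > 3*h - 7)
Before v := cnt + 8: cnt + k ≠ 8 ∧ (((9/2)*cnt + 3*k = -3 ∨ cnt ≥ -14) → 3*cnt > 3*h - 7)
Before h := k + k: cnt + k ≠ 8 ∧ (((9/2)*cnt + 3*k = -3 ∨ cnt ≥ -14) → 3*cnt > 6*k - 7)
Before skip: cnt + k ≠ 8 ∧ (((9/2)*cnt + 3*k = -3 ∨ cnt ≥ -14) → 3*cnt > 6*k - 7)
The weakest precondition is cnt + k ≠ 8 ∧ (((9/2)*cnt + 3*k = -3 ∨ cnt ≥ -14) → 3*cnt > 6*k - 7).
Check whether cnt + k ≠ 8 ∧ (((9/2)*cnt + 3*k = -3 ∨ cnt ≥ -14) → 3*cnt > 6*k - 10) implies it.
Countermodel: at the initial state cnt = 1, k = 2, the precondition holds but the weakest precondition fails.
Answer: invalid


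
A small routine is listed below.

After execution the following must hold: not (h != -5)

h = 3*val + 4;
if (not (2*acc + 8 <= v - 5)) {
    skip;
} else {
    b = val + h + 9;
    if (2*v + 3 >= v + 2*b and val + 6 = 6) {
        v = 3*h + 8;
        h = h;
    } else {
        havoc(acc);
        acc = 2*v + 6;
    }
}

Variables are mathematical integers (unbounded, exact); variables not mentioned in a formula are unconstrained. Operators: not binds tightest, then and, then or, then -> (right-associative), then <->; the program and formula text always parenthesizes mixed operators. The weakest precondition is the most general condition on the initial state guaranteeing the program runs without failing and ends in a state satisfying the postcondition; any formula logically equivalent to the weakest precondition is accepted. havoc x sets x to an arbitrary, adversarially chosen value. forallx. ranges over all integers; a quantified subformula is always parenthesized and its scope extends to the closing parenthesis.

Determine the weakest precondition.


Working backward. After the program, not (h != -5) must hold.
Then branch requires not (h != -5); else branch requires ((v >= 2*h + 2*val + 15 and val = 0) -> (not (h != -5))) and ((not (v >= 2*h + 2*val + 15 and val = 0)) -> (not (h != -5))).
Before the if: ((not (2*acc <= v - 13)) -> (not (h != -5))) and (2*acc <= v - 13 -> (((v >= 2*h + 2*val + 15 and val = 0) -> (not (h != -5))) and ((not (v >= 2*h + 2*val + 15 and val = 0)) -> (not (h != -5)))))
Before h := 3*val + 4: ((not (2*acc <= v - 13)) -> (not (3*val != -9))) and (2*acc <= v - 13 -> (((v >= 8*val + 23 and val = 0) -> (not (3*val != -9))) and ((not (v >= 8*val + 23 and val = 0)) -> (not (3*val != -9)))))
Answer: WP = ((not (2*acc <= v - 13)) -> (not (3*val != -9))) and (2*acc <= v - 13 -> (((v >= 8*val + 23 and val = 0) -> (not (3*val != -9))) and ((not (v >= 8*val + 23 and val = 0)) -> (not (3*val != -9)))))


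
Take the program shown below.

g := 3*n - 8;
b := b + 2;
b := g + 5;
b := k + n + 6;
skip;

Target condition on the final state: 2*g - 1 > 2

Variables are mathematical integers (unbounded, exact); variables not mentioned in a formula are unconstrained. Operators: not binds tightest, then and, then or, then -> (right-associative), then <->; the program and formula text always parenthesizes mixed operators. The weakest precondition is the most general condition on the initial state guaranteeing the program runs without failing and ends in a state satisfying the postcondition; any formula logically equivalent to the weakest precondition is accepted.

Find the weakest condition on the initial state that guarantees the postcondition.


Working backward. After the program, the postcondition 2*g - 1 > 2 must hold; in canonical form it is 2*g > 3.
Before skip: 2*g > 3
Before b := k + n + 6: 2*g > 3
Before b := g + 5: 2*g > 3
Before b := b + 2: 2*g > 3
Before g := 3*n - 8: 6*n > 19
Answer: WP = 6*n > 19


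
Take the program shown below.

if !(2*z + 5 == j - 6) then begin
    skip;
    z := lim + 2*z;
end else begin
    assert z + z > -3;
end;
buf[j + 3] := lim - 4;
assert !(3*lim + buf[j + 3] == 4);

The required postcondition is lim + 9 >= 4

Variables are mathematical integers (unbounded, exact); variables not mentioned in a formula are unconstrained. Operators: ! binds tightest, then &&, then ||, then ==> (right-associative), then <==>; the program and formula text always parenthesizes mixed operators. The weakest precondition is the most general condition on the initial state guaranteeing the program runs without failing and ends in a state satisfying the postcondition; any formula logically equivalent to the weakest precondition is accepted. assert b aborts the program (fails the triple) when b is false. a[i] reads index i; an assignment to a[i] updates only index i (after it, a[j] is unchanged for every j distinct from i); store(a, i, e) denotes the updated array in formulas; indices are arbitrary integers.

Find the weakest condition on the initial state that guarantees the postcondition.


Working backward. After the program, the postcondition lim + 9 >= 4 must hold; in canonical form it is lim >= -5.
Before assert !(3*lim + buf[j + 3] == 4): (!(buf[j + 3] + 3*lim == 4)) && lim >= -5
Before buf[j + 3] := lim - 4: (!(store(buf, j + 3, lim - 4)[j + 3] + 3*lim == 4)) && lim >= -5
Then branch requires (!(store(buf, j + 3, lim - 4)[j + 3] + 3*lim == 4)) && lim >= -5; else branch requires 2*z > -3 && (!(store(buf, j + 3, lim - 4)[j + 3] + 3*lim == 4)) && lim >= -5.
Before the if: ((!(2*z == j - 11)) ==> ((!(store(buf, j + 3, lim - 4)[j + 3] + 3*lim == 4)) && lim >= -5)) && (2*z == j - 11 ==> (2*z > -3 && (!(store(buf, j + 3, lim - 4)[j + 3] + 3*lim == 4)) && lim >= -5))
Answer: WP = ((!(2*z == j - 11)) ==> ((!(store(buf, j + 3, lim - 4)[j + 3] + 3*lim == 4)) && lim >= -5)) && (2*z == j - 11 ==> (2*z > -3 && (!(store(buf, j + 3, lim - 4)[j + 3] + 3*lim == 4)) && lim >= -5))


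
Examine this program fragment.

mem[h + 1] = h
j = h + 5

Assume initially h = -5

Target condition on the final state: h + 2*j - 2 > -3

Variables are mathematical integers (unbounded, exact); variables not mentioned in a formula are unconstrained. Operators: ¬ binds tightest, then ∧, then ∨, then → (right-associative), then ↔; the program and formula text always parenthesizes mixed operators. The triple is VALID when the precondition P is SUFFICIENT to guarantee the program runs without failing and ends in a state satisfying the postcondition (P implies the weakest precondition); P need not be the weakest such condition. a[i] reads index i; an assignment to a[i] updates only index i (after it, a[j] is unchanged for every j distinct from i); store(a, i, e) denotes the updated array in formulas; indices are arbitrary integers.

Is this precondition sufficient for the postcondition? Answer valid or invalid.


Working backward. After the program, the postcondition h + 2*j - 2 > -3 must hold; in canonical form it is h + 2*j > -1.
Before j := h + 5: 3*h > -11
Before mem[h + 1] := h: 3*h > -11
The weakest precondition is 3*h > -11.
Check whether h = -5 implies it.
Countermodel: at the initial state h = -5, the precondition holds but the weakest precondition fails.
Answer: invalid


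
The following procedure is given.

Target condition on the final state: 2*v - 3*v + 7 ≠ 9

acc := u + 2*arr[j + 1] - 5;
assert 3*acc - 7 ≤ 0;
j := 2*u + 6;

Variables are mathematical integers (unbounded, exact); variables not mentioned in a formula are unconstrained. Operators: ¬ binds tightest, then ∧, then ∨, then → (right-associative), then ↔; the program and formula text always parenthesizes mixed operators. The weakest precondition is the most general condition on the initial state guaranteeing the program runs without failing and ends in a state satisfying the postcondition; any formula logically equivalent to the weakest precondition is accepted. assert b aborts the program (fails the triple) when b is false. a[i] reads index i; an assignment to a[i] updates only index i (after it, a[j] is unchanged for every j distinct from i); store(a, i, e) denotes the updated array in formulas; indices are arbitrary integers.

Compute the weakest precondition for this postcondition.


Working backward. After the program, the postcondition 2*v - 3*v + 7 ≠ 9 must hold; in canonical form it is v ≠ -2.
Before j := 2*u + 6: v ≠ -2
Before assert 3*acc - 7 ≤ 0: 3*acc ≤ 7 ∧ v ≠ -2
Before acc := u + 2*arr[j + 1] - 5: 6*arr[j + 1] + 3*u ≤ 22 ∧ v ≠ -2
Answer: WP = 6*arr[j + 1] + 3*u ≤ 22 ∧ v ≠ -2


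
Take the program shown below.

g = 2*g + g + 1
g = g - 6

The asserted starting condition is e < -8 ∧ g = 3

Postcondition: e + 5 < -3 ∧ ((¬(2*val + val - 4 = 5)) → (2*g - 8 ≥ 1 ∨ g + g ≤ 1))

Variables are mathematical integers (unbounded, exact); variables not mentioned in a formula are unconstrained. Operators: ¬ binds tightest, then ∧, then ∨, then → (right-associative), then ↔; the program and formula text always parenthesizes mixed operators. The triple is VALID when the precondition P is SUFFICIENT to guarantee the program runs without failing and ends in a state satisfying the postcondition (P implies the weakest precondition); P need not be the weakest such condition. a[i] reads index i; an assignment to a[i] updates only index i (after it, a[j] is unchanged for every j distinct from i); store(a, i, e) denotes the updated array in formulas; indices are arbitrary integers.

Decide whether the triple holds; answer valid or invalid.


Working backward. After the program, the postcondition e + 5 < -3 ∧ ((¬(2*val + val - 4 = 5)) → (2*g - 8 ≥ 1 ∨ g + g ≤ 1)) must hold; in canonical form it is e < -8 ∧ ((¬(3*val = 9)) → (2*g ≥ 9 ∨ 2*g ≤ 1)).
Before g := g - 6: e < -8 ∧ ((¬(3*val = 9)) → (2*g ≥ 21 ∨ 2*g ≤ 13))
Before g := 2*g + g + 1: e < -8 ∧ ((¬(3*val = 9)) → (6*g ≥ 19 ∨ 6*g ≤ 11))
The weakest precondition is e < -8 ∧ ((¬(3*val = 9)) → (6*g ≥ 19 ∨ 6*g ≤ 11)).
Check whether e < -8 ∧ g = 3 implies it.
Countermodel: at the initial state e = -9, g = 3, val = 4, the precondition holds but the weakest precondition fails.
Answer: invalid


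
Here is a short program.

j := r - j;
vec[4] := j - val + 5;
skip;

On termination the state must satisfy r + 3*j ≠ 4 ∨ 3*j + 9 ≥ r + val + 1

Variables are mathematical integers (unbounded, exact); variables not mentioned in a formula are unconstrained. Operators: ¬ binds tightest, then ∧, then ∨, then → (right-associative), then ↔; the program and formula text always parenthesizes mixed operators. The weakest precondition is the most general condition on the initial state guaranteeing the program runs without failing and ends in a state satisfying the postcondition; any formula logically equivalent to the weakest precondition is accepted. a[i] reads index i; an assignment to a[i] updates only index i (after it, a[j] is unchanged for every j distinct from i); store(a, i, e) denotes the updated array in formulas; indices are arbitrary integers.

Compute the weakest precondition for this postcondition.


Working backward. After the program, the postcondition r + 3*j ≠ 4 ∨ 3*j + 9 ≥ r + val + 1 must hold; in canonical form it is 3*j + r ≠ 4 ∨ 3*j ≥ r + val - 8.
Before skip: 3*j + r ≠ 4 ∨ 3*j ≥ r + val - 8
Before vec[4] := j - val + 5: 3*j + r ≠ 4 ∨ 3*j ≥ r + val - 8
Before j := r - j: 4*r ≠ 3*j + 4 ∨ 2*r ≥ 3*j + val - 8
Answer: WP = 4*r ≠ 3*j + 4 ∨ 2*r ≥ 3*j + val - 8


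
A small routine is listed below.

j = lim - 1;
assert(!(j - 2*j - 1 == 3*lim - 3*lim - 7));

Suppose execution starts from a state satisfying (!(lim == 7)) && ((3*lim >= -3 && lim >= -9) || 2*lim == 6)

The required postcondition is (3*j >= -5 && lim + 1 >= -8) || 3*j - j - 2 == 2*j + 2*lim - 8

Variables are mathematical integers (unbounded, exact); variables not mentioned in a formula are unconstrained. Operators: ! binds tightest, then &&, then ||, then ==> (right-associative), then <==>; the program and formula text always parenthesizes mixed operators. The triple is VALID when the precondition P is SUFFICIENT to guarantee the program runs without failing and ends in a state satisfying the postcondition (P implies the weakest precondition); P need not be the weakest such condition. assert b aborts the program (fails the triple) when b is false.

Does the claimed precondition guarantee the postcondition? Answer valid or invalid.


Working backward. After the program, the postcondition (3*j >= -5 && lim + 1 >= -8) || 3*j - j - 2 == 2*j + 2*lim - 8 must hold; in canonical form it is (3*j >= -5 && lim >= -9) || 2*lim == 6.
Before assert !(j - 2*j - 1 == 3*lim - 3*lim - 7): (!(j == 6)) && ((3*j >= -5 && lim >= -9) || 2*lim == 6)
Before j := lim - 1: (!(lim == 7)) && ((3*lim >= -2 && lim >= -9) || 2*lim == 6)
The weakest precondition is (!(lim == 7)) && ((3*lim >= -2 && lim >= -9) || 2*lim == 6).
Check whether (!(lim == 7)) && ((3*lim >= -3 && lim >= -9) || 2*lim == 6) implies it.
Countermodel: at the initial state lim = -1, the precondition holds but the weakest precondition fails.
Answer: invalid


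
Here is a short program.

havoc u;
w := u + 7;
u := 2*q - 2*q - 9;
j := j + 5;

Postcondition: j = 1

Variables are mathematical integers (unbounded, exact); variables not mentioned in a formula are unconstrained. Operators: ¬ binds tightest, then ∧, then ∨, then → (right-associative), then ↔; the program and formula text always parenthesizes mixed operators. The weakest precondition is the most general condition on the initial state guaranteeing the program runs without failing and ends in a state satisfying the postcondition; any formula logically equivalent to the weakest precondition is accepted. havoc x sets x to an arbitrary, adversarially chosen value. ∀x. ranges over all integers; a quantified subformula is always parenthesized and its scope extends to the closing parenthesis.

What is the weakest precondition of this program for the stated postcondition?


Working backward. After the program, j = 1 must hold.
Before j := j + 5: j = -4
Before u := 2*q - 2*q - 9: j = -4
Before w := u + 7: j = -4
Before havoc u: j = -4
Answer: WP = j = -4


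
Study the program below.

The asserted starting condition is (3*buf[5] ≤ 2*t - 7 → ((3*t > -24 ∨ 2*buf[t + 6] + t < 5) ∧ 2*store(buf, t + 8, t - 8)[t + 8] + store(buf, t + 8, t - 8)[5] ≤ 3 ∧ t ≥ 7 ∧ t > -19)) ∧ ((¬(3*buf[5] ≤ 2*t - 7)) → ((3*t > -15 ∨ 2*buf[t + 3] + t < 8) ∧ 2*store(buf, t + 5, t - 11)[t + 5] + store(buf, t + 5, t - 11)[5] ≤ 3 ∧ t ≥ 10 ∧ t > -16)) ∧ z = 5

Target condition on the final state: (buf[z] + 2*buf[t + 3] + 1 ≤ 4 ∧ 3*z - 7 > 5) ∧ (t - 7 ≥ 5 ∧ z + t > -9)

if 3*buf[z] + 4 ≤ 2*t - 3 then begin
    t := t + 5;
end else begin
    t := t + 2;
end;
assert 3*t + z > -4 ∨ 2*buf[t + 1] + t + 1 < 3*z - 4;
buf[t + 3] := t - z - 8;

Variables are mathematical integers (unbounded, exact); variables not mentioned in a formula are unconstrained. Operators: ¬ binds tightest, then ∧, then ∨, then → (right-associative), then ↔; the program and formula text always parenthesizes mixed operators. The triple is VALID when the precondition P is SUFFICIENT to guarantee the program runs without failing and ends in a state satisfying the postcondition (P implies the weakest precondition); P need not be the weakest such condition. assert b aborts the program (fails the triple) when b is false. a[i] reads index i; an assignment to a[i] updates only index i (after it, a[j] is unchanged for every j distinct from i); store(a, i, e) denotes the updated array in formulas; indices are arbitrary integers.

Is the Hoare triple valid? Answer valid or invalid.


Working backward. After the program, the postcondition (buf[z] + 2*buf[t + 3] + 1 ≤ 4 ∧ 3*z - 7 > 5) ∧ (t - 7 ≥ 5 ∧ z + t > -9) must hold; in canonical form it is 2*buf[t + 3] + buf[z] ≤ 3 ∧ 3*z > 12 ∧ t ≥ 12 ∧ t + z > -9.
Before buf[t + 3] := t - z - 8: 2*store(buf, t + 3, t - z - 8)[t + 3] + store(buf, t + 3, t - z - 8)[z] ≤ 3 ∧ 3*z > 12 ∧ t ≥ 12 ∧ t + z > -9
Before assert 3*t + z > -4 ∨ 2*buf[t + 1] + t + 1 < 3*z - 4: (3*t + z > -4 ∨ 2*buf[t + 1] + t < 3*z - 5) ∧ 2*store(buf, t + 3, t - z - 8)[t + 3] + store(buf, t + 3, t - z - 8)[z] ≤ 3 ∧ 3*z > 12 ∧ t ≥ 12 ∧ t + z > -9
Then branch requires (3*t + z > -19 ∨ 2*buf[t + 6] + t < 3*z - 10) ∧ 2*store(buf, t + 8, t - z - 3)[t + 8] + store(buf, t + 8, t - z - 3)[z] ≤ 3 ∧ 3*z > 12 ∧ t ≥ 7 ∧ t + z > -14; else branch requires (3*t + z > -10 ∨ 2*buf[t + 3] + t < 3*z - 7) ∧ 2*store(buf, t + 5, t - z - 6)[t + 5] + store(buf, t + 5, t - z - 6)[z] ≤ 3 ∧ 3*z > 12 ∧ t ≥ 10 ∧ t + z > -11.
Before the if: (3*buf[z] ≤ 2*t - 7 → ((3*t + z > -19 ∨ 2*buf[t + 6] + t < 3*z - 10) ∧ 2*store(buf, t + 8, t - z - 3)[t + 8] + store(buf, t + 8, t - z - 3)[z] ≤ 3 ∧ 3*z > 12 ∧ t ≥ 7 ∧ t + z > -14)) ∧ ((¬(3*buf[z] ≤ 2*t - 7)) → ((3*t + z > -10 ∨ 2*buf[t + 3] + t < 3*z - 7) ∧ 2*store(buf, t + 5, t - z - 6)[t + 5] + store(buf, t + 5, t - z - 6)[z] ≤ 3 ∧ 3*z > 12 ∧ t ≥ 10 ∧ t + z > -11))
The weakest precondition is (3*buf[z] ≤ 2*t - 7 → ((3*t + z > -19 ∨ 2*buf[t + 6] + t < 3*z - 10) ∧ 2*store(buf, t + 8, t - z - 3)[t + 8] + store(buf, t + 8, t - z - 3)[z] ≤ 3 ∧ 3*z > 12 ∧ t ≥ 7 ∧ t + z > -14)) ∧ ((¬(3*buf[z] ≤ 2*t - 7)) → ((3*t + z > -10 ∨ 2*buf[t + 3] + t < 3*z - 7) ∧ 2*store(buf, t + 5, t - z - 6)[t + 5] + store(buf, t + 5, t - z - 6)[z] ≤ 3 ∧ 3*z > 12 ∧ t ≥ 10 ∧ t + z > -11)).
Check whether (3*buf[5] ≤ 2*t - 7 → ((3*t > -24 ∨ 2*buf[t + 6] + t < 5) ∧ 2*store(buf, t + 8, t - 8)[t + 8] + store(buf, t + 8, t - 8)[5] ≤ 3 ∧ t ≥ 7 ∧ t > -19)) ∧ ((¬(3*buf[5] ≤ 2*t - 7)) → ((3*t > -15 ∨ 2*buf[t + 3] + t < 8) ∧ 2*store(buf, t + 5, t - 11)[t + 5] + store(buf, t + 5, t - 11)[5] ≤ 3 ∧ t ≥ 10 ∧ t > -16)) ∧ z = 5 implies it.
Every state satisfying the precondition satisfies the weakest precondition: the implication holds.
Answer: valid
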